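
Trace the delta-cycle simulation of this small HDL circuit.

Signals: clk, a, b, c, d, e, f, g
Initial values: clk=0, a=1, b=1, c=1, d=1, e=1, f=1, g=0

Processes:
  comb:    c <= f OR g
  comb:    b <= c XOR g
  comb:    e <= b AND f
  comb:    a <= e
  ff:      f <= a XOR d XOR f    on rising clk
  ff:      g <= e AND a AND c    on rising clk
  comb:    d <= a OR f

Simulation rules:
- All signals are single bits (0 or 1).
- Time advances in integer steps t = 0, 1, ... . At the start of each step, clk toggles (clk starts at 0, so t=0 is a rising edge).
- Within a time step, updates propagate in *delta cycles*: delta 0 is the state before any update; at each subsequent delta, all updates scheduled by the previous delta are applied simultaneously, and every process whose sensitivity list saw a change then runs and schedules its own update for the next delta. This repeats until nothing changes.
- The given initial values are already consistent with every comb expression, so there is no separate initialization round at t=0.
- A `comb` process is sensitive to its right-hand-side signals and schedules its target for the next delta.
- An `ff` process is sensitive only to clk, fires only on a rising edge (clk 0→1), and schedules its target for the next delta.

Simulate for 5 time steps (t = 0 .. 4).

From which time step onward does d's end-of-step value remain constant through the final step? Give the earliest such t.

t0.Δ0 e=1 f=1 clk=0 a=1 d=1 g=0 b=1 c=1
t0.Δ1 e=1 f=1 clk=1 a=1 d=1 g=0 b=1 c=1
t0.Δ2 e=1 f=1 clk=1 a=1 d=1 g=1 b=1 c=1
t0.Δ3 e=1 f=1 clk=1 a=1 d=1 g=1 b=0 c=1
t0.Δ4 e=0 f=1 clk=1 a=1 d=1 g=1 b=0 c=1
t0.Δ5 e=0 f=1 clk=1 a=0 d=1 g=1 b=0 c=1
t1.Δ0 e=0 f=1 clk=1 a=0 d=1 g=1 b=0 c=1
t1.Δ1 e=0 f=1 clk=0 a=0 d=1 g=1 b=0 c=1
t2.Δ0 e=0 f=1 clk=0 a=0 d=1 g=1 b=0 c=1
t2.Δ1 e=0 f=1 clk=1 a=0 d=1 g=1 b=0 c=1
t2.Δ2 e=0 f=0 clk=1 a=0 d=1 g=0 b=0 c=1
t2.Δ3 e=0 f=0 clk=1 a=0 d=0 g=0 b=1 c=0
t2.Δ4 e=0 f=0 clk=1 a=0 d=0 g=0 b=0 c=0
t3.Δ0 e=0 f=0 clk=1 a=0 d=0 g=0 b=0 c=0
t3.Δ1 e=0 f=0 clk=0 a=0 d=0 g=0 b=0 c=0
t4.Δ0 e=0 f=0 clk=0 a=0 d=0 g=0 b=0 c=0
t4.Δ1 e=0 f=0 clk=1 a=0 d=0 g=0 b=0 c=0

2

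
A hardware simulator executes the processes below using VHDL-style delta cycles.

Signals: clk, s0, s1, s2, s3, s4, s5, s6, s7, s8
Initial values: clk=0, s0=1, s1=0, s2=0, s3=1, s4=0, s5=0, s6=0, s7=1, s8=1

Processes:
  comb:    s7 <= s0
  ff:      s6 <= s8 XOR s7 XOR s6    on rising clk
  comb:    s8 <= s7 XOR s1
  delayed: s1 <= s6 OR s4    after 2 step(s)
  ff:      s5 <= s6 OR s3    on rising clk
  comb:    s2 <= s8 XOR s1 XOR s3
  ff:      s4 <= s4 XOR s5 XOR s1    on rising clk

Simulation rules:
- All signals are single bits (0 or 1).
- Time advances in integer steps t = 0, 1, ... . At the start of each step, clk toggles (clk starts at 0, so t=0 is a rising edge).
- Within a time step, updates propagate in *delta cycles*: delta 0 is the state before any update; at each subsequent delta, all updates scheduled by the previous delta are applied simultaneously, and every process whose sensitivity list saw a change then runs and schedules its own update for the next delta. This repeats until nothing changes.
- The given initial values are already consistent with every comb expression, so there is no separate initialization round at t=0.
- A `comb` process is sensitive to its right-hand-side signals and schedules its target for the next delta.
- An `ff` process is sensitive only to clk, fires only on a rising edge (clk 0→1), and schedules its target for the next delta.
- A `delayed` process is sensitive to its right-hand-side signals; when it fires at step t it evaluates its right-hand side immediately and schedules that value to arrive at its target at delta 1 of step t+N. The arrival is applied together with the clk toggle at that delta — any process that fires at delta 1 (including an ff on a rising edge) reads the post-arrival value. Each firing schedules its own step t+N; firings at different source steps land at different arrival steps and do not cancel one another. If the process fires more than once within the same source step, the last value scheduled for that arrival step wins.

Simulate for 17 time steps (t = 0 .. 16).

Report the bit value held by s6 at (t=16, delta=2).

0

t=0 Δ0: s6=0 s4=0 s2=0 s3=1 s8=1 s1=0 s7=1 s0=1 s5=0 clk=0
  Δ1: clk:0→1
  Δ2: s5:0→1
  (2Δ to stable)
t=1 Δ0: s6=0 s4=0 s2=0 s3=1 s8=1 s1=0 s7=1 s0=1 s5=1 clk=1
  Δ1: clk:1→0
  (1Δ to stable)
t=2 Δ0: s6=0 s4=0 s2=0 s3=1 s8=1 s1=0 s7=1 s0=1 s5=1 clk=0
  Δ1: clk:0→1
  Δ2: s4:0→1
  (2Δ to stable)
t=3 Δ0: s6=0 s4=1 s2=0 s3=1 s8=1 s1=0 s7=1 s0=1 s5=1 clk=1
  Δ1: clk:1→0
  (1Δ to stable)
t=4 Δ0: s6=0 s4=1 s2=0 s3=1 s8=1 s1=0 s7=1 s0=1 s5=1 clk=0
  Δ1: s1:0→1, clk:0→1
  Δ2: s2:0→1, s8:1→0
  Δ3: s2:1→0
  (3Δ to stable)
t=5 Δ0: s6=0 s4=1 s2=0 s3=1 s8=0 s1=1 s7=1 s0=1 s5=1 clk=1
  Δ1: clk:1→0
  (1Δ to stable)
t=6 Δ0: s6=0 s4=1 s2=0 s3=1 s8=0 s1=1 s7=1 s0=1 s5=1 clk=0
  Δ1: clk:0→1
  Δ2: s6:0→1
  (2Δ to stable)
t=7 Δ0: s6=1 s4=1 s2=0 s3=1 s8=0 s1=1 s7=1 s0=1 s5=1 clk=1
  Δ1: clk:1→0
  (1Δ to stable)
t=8 Δ0: s6=1 s4=1 s2=0 s3=1 s8=0 s1=1 s7=1 s0=1 s5=1 clk=0
  Δ1: clk:0→1
  Δ2: s6:1→0
  (2Δ to stable)
t=9 Δ0: s6=0 s4=1 s2=0 s3=1 s8=0 s1=1 s7=1 s0=1 s5=1 clk=1
  Δ1: clk:1→0
  (1Δ to stable)
t=10 Δ0: s6=0 s4=1 s2=0 s3=1 s8=0 s1=1 s7=1 s0=1 s5=1 clk=0
  Δ1: clk:0→1
  Δ2: s6:0→1
  (2Δ to stable)
t=11 Δ0: s6=1 s4=1 s2=0 s3=1 s8=0 s1=1 s7=1 s0=1 s5=1 clk=1
  Δ1: clk:1→0
  (1Δ to stable)
t=12 Δ0: s6=1 s4=1 s2=0 s3=1 s8=0 s1=1 s7=1 s0=1 s5=1 clk=0
  Δ1: clk:0→1
  Δ2: s6:1→0
  (2Δ to stable)
t=13 Δ0: s6=0 s4=1 s2=0 s3=1 s8=0 s1=1 s7=1 s0=1 s5=1 clk=1
  Δ1: clk:1→0
  (1Δ to stable)
t=14 Δ0: s6=0 s4=1 s2=0 s3=1 s8=0 s1=1 s7=1 s0=1 s5=1 clk=0
  Δ1: clk:0→1
  Δ2: s6:0→1
  (2Δ to stable)
t=15 Δ0: s6=1 s4=1 s2=0 s3=1 s8=0 s1=1 s7=1 s0=1 s5=1 clk=1
  Δ1: clk:1→0
  (1Δ to stable)
t=16 Δ0: s6=1 s4=1 s2=0 s3=1 s8=0 s1=1 s7=1 s0=1 s5=1 clk=0
  Δ1: clk:0→1
  Δ2: s6:1→0
  (2Δ to stable)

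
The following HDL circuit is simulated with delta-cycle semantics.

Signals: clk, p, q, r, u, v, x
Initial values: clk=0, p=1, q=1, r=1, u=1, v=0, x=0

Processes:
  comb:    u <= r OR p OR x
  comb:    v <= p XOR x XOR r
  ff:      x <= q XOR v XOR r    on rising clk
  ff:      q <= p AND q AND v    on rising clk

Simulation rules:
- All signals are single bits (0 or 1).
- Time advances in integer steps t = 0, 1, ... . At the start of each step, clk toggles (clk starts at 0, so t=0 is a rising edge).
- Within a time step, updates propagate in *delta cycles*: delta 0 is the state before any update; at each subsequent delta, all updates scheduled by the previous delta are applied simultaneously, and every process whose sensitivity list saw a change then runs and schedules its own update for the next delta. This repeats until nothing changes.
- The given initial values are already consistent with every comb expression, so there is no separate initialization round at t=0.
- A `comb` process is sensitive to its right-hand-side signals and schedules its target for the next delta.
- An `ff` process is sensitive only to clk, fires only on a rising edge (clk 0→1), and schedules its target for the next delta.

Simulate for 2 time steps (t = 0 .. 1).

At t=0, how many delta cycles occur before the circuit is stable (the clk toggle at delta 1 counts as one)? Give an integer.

t0.Δ0 u=1 x=0 clk=0 q=1 v=0 p=1 r=1
t0.Δ1 u=1 x=0 clk=1 q=1 v=0 p=1 r=1
t0.Δ2 u=1 x=0 clk=1 q=0 v=0 p=1 r=1
t1.Δ0 u=1 x=0 clk=1 q=0 v=0 p=1 r=1
t1.Δ1 u=1 x=0 clk=0 q=0 v=0 p=1 r=1

2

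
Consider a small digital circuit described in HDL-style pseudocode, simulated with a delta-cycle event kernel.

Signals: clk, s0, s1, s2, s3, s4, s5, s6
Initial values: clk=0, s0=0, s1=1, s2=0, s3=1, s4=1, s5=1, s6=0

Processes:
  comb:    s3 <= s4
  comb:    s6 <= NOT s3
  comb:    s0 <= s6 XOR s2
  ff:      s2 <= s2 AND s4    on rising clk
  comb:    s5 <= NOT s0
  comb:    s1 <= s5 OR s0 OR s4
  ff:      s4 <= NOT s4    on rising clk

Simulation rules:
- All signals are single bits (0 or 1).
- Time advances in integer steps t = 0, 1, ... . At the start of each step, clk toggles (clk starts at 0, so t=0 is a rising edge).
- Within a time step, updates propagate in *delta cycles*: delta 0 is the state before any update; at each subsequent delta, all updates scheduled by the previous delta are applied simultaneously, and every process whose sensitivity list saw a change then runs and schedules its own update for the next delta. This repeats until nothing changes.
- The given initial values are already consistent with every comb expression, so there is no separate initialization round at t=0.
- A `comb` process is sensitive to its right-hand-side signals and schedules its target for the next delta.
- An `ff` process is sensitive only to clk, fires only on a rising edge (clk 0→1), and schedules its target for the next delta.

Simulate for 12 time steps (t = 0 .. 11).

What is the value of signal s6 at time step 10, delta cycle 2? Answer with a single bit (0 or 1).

t0.Δ0 s5=1 s0=0 clk=0 s2=0 s3=1 s4=1 s6=0 s1=1
t0.Δ1 s5=1 s0=0 clk=1 s2=0 s3=1 s4=1 s6=0 s1=1
t0.Δ2 s5=1 s0=0 clk=1 s2=0 s3=1 s4=0 s6=0 s1=1
t0.Δ3 s5=1 s0=0 clk=1 s2=0 s3=0 s4=0 s6=0 s1=1
t0.Δ4 s5=1 s0=0 clk=1 s2=0 s3=0 s4=0 s6=1 s1=1
t0.Δ5 s5=1 s0=1 clk=1 s2=0 s3=0 s4=0 s6=1 s1=1
t0.Δ6 s5=0 s0=1 clk=1 s2=0 s3=0 s4=0 s6=1 s1=1
t1.Δ0 s5=0 s0=1 clk=1 s2=0 s3=0 s4=0 s6=1 s1=1
t1.Δ1 s5=0 s0=1 clk=0 s2=0 s3=0 s4=0 s6=1 s1=1
t2.Δ0 s5=0 s0=1 clk=0 s2=0 s3=0 s4=0 s6=1 s1=1
t2.Δ1 s5=0 s0=1 clk=1 s2=0 s3=0 s4=0 s6=1 s1=1
t2.Δ2 s5=0 s0=1 clk=1 s2=0 s3=0 s4=1 s6=1 s1=1
t2.Δ3 s5=0 s0=1 clk=1 s2=0 s3=1 s4=1 s6=1 s1=1
t2.Δ4 s5=0 s0=1 clk=1 s2=0 s3=1 s4=1 s6=0 s1=1
t2.Δ5 s5=0 s0=0 clk=1 s2=0 s3=1 s4=1 s6=0 s1=1
t2.Δ6 s5=1 s0=0 clk=1 s2=0 s3=1 s4=1 s6=0 s1=1
t3.Δ0 s5=1 s0=0 clk=1 s2=0 s3=1 s4=1 s6=0 s1=1
t3.Δ1 s5=1 s0=0 clk=0 s2=0 s3=1 s4=1 s6=0 s1=1
t4.Δ0 s5=1 s0=0 clk=0 s2=0 s3=1 s4=1 s6=0 s1=1
t4.Δ1 s5=1 s0=0 clk=1 s2=0 s3=1 s4=1 s6=0 s1=1
t4.Δ2 s5=1 s0=0 clk=1 s2=0 s3=1 s4=0 s6=0 s1=1
t4.Δ3 s5=1 s0=0 clk=1 s2=0 s3=0 s4=0 s6=0 s1=1
t4.Δ4 s5=1 s0=0 clk=1 s2=0 s3=0 s4=0 s6=1 s1=1
t4.Δ5 s5=1 s0=1 clk=1 s2=0 s3=0 s4=0 s6=1 s1=1
t4.Δ6 s5=0 s0=1 clk=1 s2=0 s3=0 s4=0 s6=1 s1=1
t5.Δ0 s5=0 s0=1 clk=1 s2=0 s3=0 s4=0 s6=1 s1=1
t5.Δ1 s5=0 s0=1 clk=0 s2=0 s3=0 s4=0 s6=1 s1=1
t6.Δ0 s5=0 s0=1 clk=0 s2=0 s3=0 s4=0 s6=1 s1=1
t6.Δ1 s5=0 s0=1 clk=1 s2=0 s3=0 s4=0 s6=1 s1=1
t6.Δ2 s5=0 s0=1 clk=1 s2=0 s3=0 s4=1 s6=1 s1=1
t6.Δ3 s5=0 s0=1 clk=1 s2=0 s3=1 s4=1 s6=1 s1=1
t6.Δ4 s5=0 s0=1 clk=1 s2=0 s3=1 s4=1 s6=0 s1=1
t6.Δ5 s5=0 s0=0 clk=1 s2=0 s3=1 s4=1 s6=0 s1=1
t6.Δ6 s5=1 s0=0 clk=1 s2=0 s3=1 s4=1 s6=0 s1=1
t7.Δ0 s5=1 s0=0 clk=1 s2=0 s3=1 s4=1 s6=0 s1=1
t7.Δ1 s5=1 s0=0 clk=0 s2=0 s3=1 s4=1 s6=0 s1=1
t8.Δ0 s5=1 s0=0 clk=0 s2=0 s3=1 s4=1 s6=0 s1=1
t8.Δ1 s5=1 s0=0 clk=1 s2=0 s3=1 s4=1 s6=0 s1=1
t8.Δ2 s5=1 s0=0 clk=1 s2=0 s3=1 s4=0 s6=0 s1=1
t8.Δ3 s5=1 s0=0 clk=1 s2=0 s3=0 s4=0 s6=0 s1=1
t8.Δ4 s5=1 s0=0 clk=1 s2=0 s3=0 s4=0 s6=1 s1=1
t8.Δ5 s5=1 s0=1 clk=1 s2=0 s3=0 s4=0 s6=1 s1=1
t8.Δ6 s5=0 s0=1 clk=1 s2=0 s3=0 s4=0 s6=1 s1=1
t9.Δ0 s5=0 s0=1 clk=1 s2=0 s3=0 s4=0 s6=1 s1=1
t9.Δ1 s5=0 s0=1 clk=0 s2=0 s3=0 s4=0 s6=1 s1=1
t10.Δ0 s5=0 s0=1 clk=0 s2=0 s3=0 s4=0 s6=1 s1=1
t10.Δ1 s5=0 s0=1 clk=1 s2=0 s3=0 s4=0 s6=1 s1=1
t10.Δ2 s5=0 s0=1 clk=1 s2=0 s3=0 s4=1 s6=1 s1=1
t10.Δ3 s5=0 s0=1 clk=1 s2=0 s3=1 s4=1 s6=1 s1=1
t10.Δ4 s5=0 s0=1 clk=1 s2=0 s3=1 s4=1 s6=0 s1=1
t10.Δ5 s5=0 s0=0 clk=1 s2=0 s3=1 s4=1 s6=0 s1=1
t10.Δ6 s5=1 s0=0 clk=1 s2=0 s3=1 s4=1 s6=0 s1=1
t11.Δ0 s5=1 s0=0 clk=1 s2=0 s3=1 s4=1 s6=0 s1=1
t11.Δ1 s5=1 s0=0 clk=0 s2=0 s3=1 s4=1 s6=0 s1=1

1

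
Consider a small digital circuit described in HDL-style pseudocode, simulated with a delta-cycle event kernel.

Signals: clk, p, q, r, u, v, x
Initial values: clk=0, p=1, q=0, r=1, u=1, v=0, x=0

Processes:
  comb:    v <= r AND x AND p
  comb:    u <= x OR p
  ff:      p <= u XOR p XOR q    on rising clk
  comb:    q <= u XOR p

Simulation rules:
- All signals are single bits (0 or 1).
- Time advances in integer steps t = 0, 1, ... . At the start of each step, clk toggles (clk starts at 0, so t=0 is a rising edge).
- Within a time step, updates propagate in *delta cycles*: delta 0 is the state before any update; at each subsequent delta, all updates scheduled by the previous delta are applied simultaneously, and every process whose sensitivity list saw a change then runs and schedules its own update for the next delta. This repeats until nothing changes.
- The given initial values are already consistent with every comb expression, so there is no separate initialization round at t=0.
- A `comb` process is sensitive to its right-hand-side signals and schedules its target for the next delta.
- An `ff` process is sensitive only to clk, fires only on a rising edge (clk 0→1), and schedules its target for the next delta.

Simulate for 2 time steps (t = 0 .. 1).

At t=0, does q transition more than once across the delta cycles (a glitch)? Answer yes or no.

t=0 Δ0: v=0 p=1 r=1 q=0 x=0 u=1 clk=0
  Δ1: clk:0→1
  Δ2: p:1→0
  Δ3: q:0→1, u:1→0
  Δ4: q:1→0
  (4Δ to stable)
t=1 Δ0: v=0 p=0 r=1 q=0 x=0 u=0 clk=1
  Δ1: clk:1→0
  (1Δ to stable)

yes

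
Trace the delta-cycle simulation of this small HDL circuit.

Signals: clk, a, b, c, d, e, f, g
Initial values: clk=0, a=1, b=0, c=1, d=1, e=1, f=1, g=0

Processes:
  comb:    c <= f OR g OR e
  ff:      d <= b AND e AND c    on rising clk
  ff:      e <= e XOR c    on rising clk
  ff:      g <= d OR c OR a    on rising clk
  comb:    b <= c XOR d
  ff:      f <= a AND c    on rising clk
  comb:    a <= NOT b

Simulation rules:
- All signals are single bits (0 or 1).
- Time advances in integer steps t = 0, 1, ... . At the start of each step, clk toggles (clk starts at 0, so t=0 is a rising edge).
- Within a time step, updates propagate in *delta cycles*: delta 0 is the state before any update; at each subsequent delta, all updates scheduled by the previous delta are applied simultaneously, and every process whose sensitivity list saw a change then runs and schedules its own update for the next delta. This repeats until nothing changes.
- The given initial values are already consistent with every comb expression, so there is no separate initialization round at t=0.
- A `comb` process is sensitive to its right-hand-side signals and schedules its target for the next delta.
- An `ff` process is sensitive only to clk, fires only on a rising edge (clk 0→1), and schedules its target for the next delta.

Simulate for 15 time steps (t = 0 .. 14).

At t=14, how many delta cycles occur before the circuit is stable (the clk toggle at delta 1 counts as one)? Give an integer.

4

t=0 Δ0: f=1 clk=0 d=1 c=1 e=1 g=0 a=1 b=0
  Δ1: clk:0→1
  Δ2: d:1→0, e:1→0, g:0→1
  Δ3: b:0→1
  Δ4: a:1→0
  (4Δ to stable)
t=1 Δ0: f=1 clk=1 d=0 c=1 e=0 g=1 a=0 b=1
  Δ1: clk:1→0
  (1Δ to stable)
t=2 Δ0: f=1 clk=0 d=0 c=1 e=0 g=1 a=0 b=1
  Δ1: clk:0→1
  Δ2: f:1→0, e:0→1
  (2Δ to stable)
t=3 Δ0: f=0 clk=1 d=0 c=1 e=1 g=1 a=0 b=1
  Δ1: clk:1→0
  (1Δ to stable)
t=4 Δ0: f=0 clk=0 d=0 c=1 e=1 g=1 a=0 b=1
  Δ1: clk:0→1
  Δ2: d:0→1, e:1→0
  Δ3: b:1→0
  Δ4: a:0→1
  (4Δ to stable)
t=5 Δ0: f=0 clk=1 d=1 c=1 e=0 g=1 a=1 b=0
  Δ1: clk:1→0
  (1Δ to stable)
t=6 Δ0: f=0 clk=0 d=1 c=1 e=0 g=1 a=1 b=0
  Δ1: clk:0→1
  Δ2: f:0→1, d:1→0, e:0→1
  Δ3: b:0→1
  Δ4: a:1→0
  (4Δ to stable)
t=7 Δ0: f=1 clk=1 d=0 c=1 e=1 g=1 a=0 b=1
  Δ1: clk:1→0
  (1Δ to stable)
t=8 Δ0: f=1 clk=0 d=0 c=1 e=1 g=1 a=0 b=1
  Δ1: clk:0→1
  Δ2: f:1→0, d:0→1, e:1→0
  Δ3: b:1→0
  Δ4: a:0→1
  (4Δ to stable)
t=9 Δ0: f=0 clk=1 d=1 c=1 e=0 g=1 a=1 b=0
  Δ1: clk:1→0
  (1Δ to stable)
t=10 Δ0: f=0 clk=0 d=1 c=1 e=0 g=1 a=1 b=0
  Δ1: clk:0→1
  Δ2: f:0→1, d:1→0, e:0→1
  Δ3: b:0→1
  Δ4: a:1→0
  (4Δ to stable)
t=11 Δ0: f=1 clk=1 d=0 c=1 e=1 g=1 a=0 b=1
  Δ1: clk:1→0
  (1Δ to stable)
t=12 Δ0: f=1 clk=0 d=0 c=1 e=1 g=1 a=0 b=1
  Δ1: clk:0→1
  Δ2: f:1→0, d:0→1, e:1→0
  Δ3: b:1→0
  Δ4: a:0→1
  (4Δ to stable)
t=13 Δ0: f=0 clk=1 d=1 c=1 e=0 g=1 a=1 b=0
  Δ1: clk:1→0
  (1Δ to stable)
t=14 Δ0: f=0 clk=0 d=1 c=1 e=0 g=1 a=1 b=0
  Δ1: clk:0→1
  Δ2: f:0→1, d:1→0, e:0→1
  Δ3: b:0→1
  Δ4: a:1→0
  (4Δ to stable)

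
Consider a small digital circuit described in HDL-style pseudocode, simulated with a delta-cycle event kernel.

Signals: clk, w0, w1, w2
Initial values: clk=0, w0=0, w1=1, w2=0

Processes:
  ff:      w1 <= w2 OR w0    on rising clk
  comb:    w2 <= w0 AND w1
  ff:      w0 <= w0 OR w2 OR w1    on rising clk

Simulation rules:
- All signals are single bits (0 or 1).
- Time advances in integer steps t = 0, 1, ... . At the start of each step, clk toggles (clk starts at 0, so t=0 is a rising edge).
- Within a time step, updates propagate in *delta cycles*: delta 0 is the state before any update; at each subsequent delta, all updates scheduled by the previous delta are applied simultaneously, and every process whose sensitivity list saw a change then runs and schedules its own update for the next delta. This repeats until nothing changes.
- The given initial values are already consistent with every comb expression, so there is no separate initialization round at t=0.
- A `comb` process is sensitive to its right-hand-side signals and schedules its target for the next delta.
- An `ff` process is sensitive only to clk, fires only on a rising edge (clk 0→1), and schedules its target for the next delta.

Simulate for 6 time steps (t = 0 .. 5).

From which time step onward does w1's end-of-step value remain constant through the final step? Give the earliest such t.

t0.Δ0 w1=1 w0=0 w2=0 clk=0
t0.Δ1 w1=1 w0=0 w2=0 clk=1
t0.Δ2 w1=0 w0=1 w2=0 clk=1
t1.Δ0 w1=0 w0=1 w2=0 clk=1
t1.Δ1 w1=0 w0=1 w2=0 clk=0
t2.Δ0 w1=0 w0=1 w2=0 clk=0
t2.Δ1 w1=0 w0=1 w2=0 clk=1
t2.Δ2 w1=1 w0=1 w2=0 clk=1
t2.Δ3 w1=1 w0=1 w2=1 clk=1
t3.Δ0 w1=1 w0=1 w2=1 clk=1
t3.Δ1 w1=1 w0=1 w2=1 clk=0
t4.Δ0 w1=1 w0=1 w2=1 clk=0
t4.Δ1 w1=1 w0=1 w2=1 clk=1
t5.Δ0 w1=1 w0=1 w2=1 clk=1
t5.Δ1 w1=1 w0=1 w2=1 clk=0

2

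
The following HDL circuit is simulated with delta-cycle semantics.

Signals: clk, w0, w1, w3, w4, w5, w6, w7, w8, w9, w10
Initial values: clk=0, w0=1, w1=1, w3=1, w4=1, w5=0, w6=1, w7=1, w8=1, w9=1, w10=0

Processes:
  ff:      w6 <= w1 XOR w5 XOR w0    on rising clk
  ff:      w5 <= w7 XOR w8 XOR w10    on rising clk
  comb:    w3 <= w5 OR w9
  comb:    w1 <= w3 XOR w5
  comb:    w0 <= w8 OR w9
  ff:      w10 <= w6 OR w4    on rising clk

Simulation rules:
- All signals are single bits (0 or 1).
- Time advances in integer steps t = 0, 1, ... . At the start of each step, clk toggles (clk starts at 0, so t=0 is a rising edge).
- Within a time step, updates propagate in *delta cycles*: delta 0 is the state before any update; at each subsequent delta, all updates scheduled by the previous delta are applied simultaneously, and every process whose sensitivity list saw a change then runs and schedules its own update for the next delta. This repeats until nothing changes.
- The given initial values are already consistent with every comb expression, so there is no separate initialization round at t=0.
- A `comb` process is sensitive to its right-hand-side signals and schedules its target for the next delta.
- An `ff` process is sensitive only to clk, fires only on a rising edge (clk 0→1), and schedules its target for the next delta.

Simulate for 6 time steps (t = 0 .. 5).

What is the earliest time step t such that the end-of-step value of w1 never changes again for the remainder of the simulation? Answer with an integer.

[bits: w6,w10,w5,w3,w1,w0,w9,w4,clk,w7,w8]
t=0: Δ0=10011111011 Δ1=10011111111 Δ2=01011111111 | 2Δ
t=1: Δ0=01011111111 Δ1=01011111011 | 1Δ
t=2: Δ0=01011111011 Δ1=01011111111 Δ2=01111111111 Δ3=01110111111 | 3Δ
t=3: Δ0=01110111111 Δ1=01110111011 | 1Δ
t=4: Δ0=01110111011 Δ1=01110111111 | 1Δ
t=5: Δ0=01110111111 Δ1=01110111011 | 1Δ

2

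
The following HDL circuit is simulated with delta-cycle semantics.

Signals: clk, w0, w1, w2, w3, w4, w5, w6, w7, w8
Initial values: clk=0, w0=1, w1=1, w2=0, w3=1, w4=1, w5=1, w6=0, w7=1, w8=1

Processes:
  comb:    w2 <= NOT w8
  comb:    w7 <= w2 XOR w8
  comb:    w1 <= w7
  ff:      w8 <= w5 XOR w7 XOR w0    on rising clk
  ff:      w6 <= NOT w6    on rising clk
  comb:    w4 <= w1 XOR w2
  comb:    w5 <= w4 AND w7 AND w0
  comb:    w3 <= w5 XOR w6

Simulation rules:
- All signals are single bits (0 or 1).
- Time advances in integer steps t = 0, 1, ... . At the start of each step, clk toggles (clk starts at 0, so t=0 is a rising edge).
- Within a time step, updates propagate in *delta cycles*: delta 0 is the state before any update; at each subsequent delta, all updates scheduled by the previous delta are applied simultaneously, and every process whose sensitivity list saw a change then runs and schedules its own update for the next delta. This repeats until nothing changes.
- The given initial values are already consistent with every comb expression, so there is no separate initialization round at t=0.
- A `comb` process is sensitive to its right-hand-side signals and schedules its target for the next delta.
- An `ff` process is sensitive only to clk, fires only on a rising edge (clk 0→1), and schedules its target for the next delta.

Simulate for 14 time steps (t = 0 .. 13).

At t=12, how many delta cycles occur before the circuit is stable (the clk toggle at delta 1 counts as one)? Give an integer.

3

t0.Δ0 w5=1 w8=1 w1=1 w7=1 w3=1 w6=0 w4=1 w2=0 w0=1 clk=0
t0.Δ1 w5=1 w8=1 w1=1 w7=1 w3=1 w6=0 w4=1 w2=0 w0=1 clk=1
t0.Δ2 w5=1 w8=1 w1=1 w7=1 w3=1 w6=1 w4=1 w2=0 w0=1 clk=1
t0.Δ3 w5=1 w8=1 w1=1 w7=1 w3=0 w6=1 w4=1 w2=0 w0=1 clk=1
t1.Δ0 w5=1 w8=1 w1=1 w7=1 w3=0 w6=1 w4=1 w2=0 w0=1 clk=1
t1.Δ1 w5=1 w8=1 w1=1 w7=1 w3=0 w6=1 w4=1 w2=0 w0=1 clk=0
t2.Δ0 w5=1 w8=1 w1=1 w7=1 w3=0 w6=1 w4=1 w2=0 w0=1 clk=0
t2.Δ1 w5=1 w8=1 w1=1 w7=1 w3=0 w6=1 w4=1 w2=0 w0=1 clk=1
t2.Δ2 w5=1 w8=1 w1=1 w7=1 w3=0 w6=0 w4=1 w2=0 w0=1 clk=1
t2.Δ3 w5=1 w8=1 w1=1 w7=1 w3=1 w6=0 w4=1 w2=0 w0=1 clk=1
t3.Δ0 w5=1 w8=1 w1=1 w7=1 w3=1 w6=0 w4=1 w2=0 w0=1 clk=1
t3.Δ1 w5=1 w8=1 w1=1 w7=1 w3=1 w6=0 w4=1 w2=0 w0=1 clk=0
t4.Δ0 w5=1 w8=1 w1=1 w7=1 w3=1 w6=0 w4=1 w2=0 w0=1 clk=0
t4.Δ1 w5=1 w8=1 w1=1 w7=1 w3=1 w6=0 w4=1 w2=0 w0=1 clk=1
t4.Δ2 w5=1 w8=1 w1=1 w7=1 w3=1 w6=1 w4=1 w2=0 w0=1 clk=1
t4.Δ3 w5=1 w8=1 w1=1 w7=1 w3=0 w6=1 w4=1 w2=0 w0=1 clk=1
t5.Δ0 w5=1 w8=1 w1=1 w7=1 w3=0 w6=1 w4=1 w2=0 w0=1 clk=1
t5.Δ1 w5=1 w8=1 w1=1 w7=1 w3=0 w6=1 w4=1 w2=0 w0=1 clk=0
t6.Δ0 w5=1 w8=1 w1=1 w7=1 w3=0 w6=1 w4=1 w2=0 w0=1 clk=0
t6.Δ1 w5=1 w8=1 w1=1 w7=1 w3=0 w6=1 w4=1 w2=0 w0=1 clk=1
t6.Δ2 w5=1 w8=1 w1=1 w7=1 w3=0 w6=0 w4=1 w2=0 w0=1 clk=1
t6.Δ3 w5=1 w8=1 w1=1 w7=1 w3=1 w6=0 w4=1 w2=0 w0=1 clk=1
t7.Δ0 w5=1 w8=1 w1=1 w7=1 w3=1 w6=0 w4=1 w2=0 w0=1 clk=1
t7.Δ1 w5=1 w8=1 w1=1 w7=1 w3=1 w6=0 w4=1 w2=0 w0=1 clk=0
t8.Δ0 w5=1 w8=1 w1=1 w7=1 w3=1 w6=0 w4=1 w2=0 w0=1 clk=0
t8.Δ1 w5=1 w8=1 w1=1 w7=1 w3=1 w6=0 w4=1 w2=0 w0=1 clk=1
t8.Δ2 w5=1 w8=1 w1=1 w7=1 w3=1 w6=1 w4=1 w2=0 w0=1 clk=1
t8.Δ3 w5=1 w8=1 w1=1 w7=1 w3=0 w6=1 w4=1 w2=0 w0=1 clk=1
t9.Δ0 w5=1 w8=1 w1=1 w7=1 w3=0 w6=1 w4=1 w2=0 w0=1 clk=1
t9.Δ1 w5=1 w8=1 w1=1 w7=1 w3=0 w6=1 w4=1 w2=0 w0=1 clk=0
t10.Δ0 w5=1 w8=1 w1=1 w7=1 w3=0 w6=1 w4=1 w2=0 w0=1 clk=0
t10.Δ1 w5=1 w8=1 w1=1 w7=1 w3=0 w6=1 w4=1 w2=0 w0=1 clk=1
t10.Δ2 w5=1 w8=1 w1=1 w7=1 w3=0 w6=0 w4=1 w2=0 w0=1 clk=1
t10.Δ3 w5=1 w8=1 w1=1 w7=1 w3=1 w6=0 w4=1 w2=0 w0=1 clk=1
t11.Δ0 w5=1 w8=1 w1=1 w7=1 w3=1 w6=0 w4=1 w2=0 w0=1 clk=1
t11.Δ1 w5=1 w8=1 w1=1 w7=1 w3=1 w6=0 w4=1 w2=0 w0=1 clk=0
t12.Δ0 w5=1 w8=1 w1=1 w7=1 w3=1 w6=0 w4=1 w2=0 w0=1 clk=0
t12.Δ1 w5=1 w8=1 w1=1 w7=1 w3=1 w6=0 w4=1 w2=0 w0=1 clk=1
t12.Δ2 w5=1 w8=1 w1=1 w7=1 w3=1 w6=1 w4=1 w2=0 w0=1 clk=1
t12.Δ3 w5=1 w8=1 w1=1 w7=1 w3=0 w6=1 w4=1 w2=0 w0=1 clk=1
t13.Δ0 w5=1 w8=1 w1=1 w7=1 w3=0 w6=1 w4=1 w2=0 w0=1 clk=1
t13.Δ1 w5=1 w8=1 w1=1 w7=1 w3=0 w6=1 w4=1 w2=0 w0=1 clk=0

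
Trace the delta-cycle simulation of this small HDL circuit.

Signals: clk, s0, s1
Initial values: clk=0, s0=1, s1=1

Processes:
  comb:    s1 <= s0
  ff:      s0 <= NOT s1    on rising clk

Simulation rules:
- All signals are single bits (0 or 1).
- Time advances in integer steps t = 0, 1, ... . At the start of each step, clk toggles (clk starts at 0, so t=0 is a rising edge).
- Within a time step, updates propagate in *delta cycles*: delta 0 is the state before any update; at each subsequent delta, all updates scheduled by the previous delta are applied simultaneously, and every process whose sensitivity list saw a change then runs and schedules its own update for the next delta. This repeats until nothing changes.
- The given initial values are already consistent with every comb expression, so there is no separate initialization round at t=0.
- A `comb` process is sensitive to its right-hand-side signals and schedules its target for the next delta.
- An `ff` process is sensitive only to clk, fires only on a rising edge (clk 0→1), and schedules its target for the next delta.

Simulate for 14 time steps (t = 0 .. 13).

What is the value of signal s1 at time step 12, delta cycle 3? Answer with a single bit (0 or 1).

t0.Δ0 clk=0 s1=1 s0=1
t0.Δ1 clk=1 s1=1 s0=1
t0.Δ2 clk=1 s1=1 s0=0
t0.Δ3 clk=1 s1=0 s0=0
t1.Δ0 clk=1 s1=0 s0=0
t1.Δ1 clk=0 s1=0 s0=0
t2.Δ0 clk=0 s1=0 s0=0
t2.Δ1 clk=1 s1=0 s0=0
t2.Δ2 clk=1 s1=0 s0=1
t2.Δ3 clk=1 s1=1 s0=1
t3.Δ0 clk=1 s1=1 s0=1
t3.Δ1 clk=0 s1=1 s0=1
t4.Δ0 clk=0 s1=1 s0=1
t4.Δ1 clk=1 s1=1 s0=1
t4.Δ2 clk=1 s1=1 s0=0
t4.Δ3 clk=1 s1=0 s0=0
t5.Δ0 clk=1 s1=0 s0=0
t5.Δ1 clk=0 s1=0 s0=0
t6.Δ0 clk=0 s1=0 s0=0
t6.Δ1 clk=1 s1=0 s0=0
t6.Δ2 clk=1 s1=0 s0=1
t6.Δ3 clk=1 s1=1 s0=1
t7.Δ0 clk=1 s1=1 s0=1
t7.Δ1 clk=0 s1=1 s0=1
t8.Δ0 clk=0 s1=1 s0=1
t8.Δ1 clk=1 s1=1 s0=1
t8.Δ2 clk=1 s1=1 s0=0
t8.Δ3 clk=1 s1=0 s0=0
t9.Δ0 clk=1 s1=0 s0=0
t9.Δ1 clk=0 s1=0 s0=0
t10.Δ0 clk=0 s1=0 s0=0
t10.Δ1 clk=1 s1=0 s0=0
t10.Δ2 clk=1 s1=0 s0=1
t10.Δ3 clk=1 s1=1 s0=1
t11.Δ0 clk=1 s1=1 s0=1
t11.Δ1 clk=0 s1=1 s0=1
t12.Δ0 clk=0 s1=1 s0=1
t12.Δ1 clk=1 s1=1 s0=1
t12.Δ2 clk=1 s1=1 s0=0
t12.Δ3 clk=1 s1=0 s0=0
t13.Δ0 clk=1 s1=0 s0=0
t13.Δ1 clk=0 s1=0 s0=0

0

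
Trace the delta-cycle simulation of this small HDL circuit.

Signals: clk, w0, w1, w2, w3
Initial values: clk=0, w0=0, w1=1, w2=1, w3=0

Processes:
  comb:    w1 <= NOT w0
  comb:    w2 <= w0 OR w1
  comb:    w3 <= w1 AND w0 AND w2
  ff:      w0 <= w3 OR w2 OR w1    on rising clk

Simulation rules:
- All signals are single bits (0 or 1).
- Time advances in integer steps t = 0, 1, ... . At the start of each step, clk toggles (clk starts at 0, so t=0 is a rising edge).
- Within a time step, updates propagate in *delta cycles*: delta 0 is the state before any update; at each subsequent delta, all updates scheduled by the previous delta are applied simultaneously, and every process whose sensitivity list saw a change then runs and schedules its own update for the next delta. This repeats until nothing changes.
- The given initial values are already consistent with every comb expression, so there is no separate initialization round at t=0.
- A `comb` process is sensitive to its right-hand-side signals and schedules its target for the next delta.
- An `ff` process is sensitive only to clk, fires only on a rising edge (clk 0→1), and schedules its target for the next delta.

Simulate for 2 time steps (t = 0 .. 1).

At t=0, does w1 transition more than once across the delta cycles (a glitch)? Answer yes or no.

t0.Δ0 clk=0 w3=0 w2=1 w1=1 w0=0
t0.Δ1 clk=1 w3=0 w2=1 w1=1 w0=0
t0.Δ2 clk=1 w3=0 w2=1 w1=1 w0=1
t0.Δ3 clk=1 w3=1 w2=1 w1=0 w0=1
t0.Δ4 clk=1 w3=0 w2=1 w1=0 w0=1
t1.Δ0 clk=1 w3=0 w2=1 w1=0 w0=1
t1.Δ1 clk=0 w3=0 w2=1 w1=0 w0=1

no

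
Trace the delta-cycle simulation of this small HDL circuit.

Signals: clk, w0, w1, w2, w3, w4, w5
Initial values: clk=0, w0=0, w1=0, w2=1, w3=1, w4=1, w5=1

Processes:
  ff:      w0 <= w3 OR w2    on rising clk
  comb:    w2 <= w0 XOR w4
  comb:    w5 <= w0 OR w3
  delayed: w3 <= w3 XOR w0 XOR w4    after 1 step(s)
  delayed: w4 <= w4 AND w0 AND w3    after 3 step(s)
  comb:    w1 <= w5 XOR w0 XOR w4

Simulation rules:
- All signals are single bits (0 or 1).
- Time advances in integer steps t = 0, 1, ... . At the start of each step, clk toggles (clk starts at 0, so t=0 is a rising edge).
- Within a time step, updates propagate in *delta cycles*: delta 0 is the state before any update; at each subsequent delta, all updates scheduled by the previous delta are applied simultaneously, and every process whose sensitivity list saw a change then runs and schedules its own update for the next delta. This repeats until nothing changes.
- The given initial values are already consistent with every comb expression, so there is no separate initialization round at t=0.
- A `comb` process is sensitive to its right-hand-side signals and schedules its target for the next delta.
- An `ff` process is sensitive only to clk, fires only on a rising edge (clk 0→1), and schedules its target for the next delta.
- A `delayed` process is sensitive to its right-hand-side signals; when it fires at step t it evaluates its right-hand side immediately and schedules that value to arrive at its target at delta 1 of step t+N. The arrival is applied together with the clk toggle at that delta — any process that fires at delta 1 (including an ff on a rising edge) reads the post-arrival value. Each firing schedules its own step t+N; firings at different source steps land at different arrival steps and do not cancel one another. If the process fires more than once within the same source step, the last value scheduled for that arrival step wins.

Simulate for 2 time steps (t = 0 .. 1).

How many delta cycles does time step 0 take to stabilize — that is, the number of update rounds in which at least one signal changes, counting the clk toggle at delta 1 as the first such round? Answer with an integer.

[bits: w3,w4,clk,w5,w1,w2,w0]
t=0: Δ0=1101010 Δ1=1111010 Δ2=1111011 Δ3=1111101 | 3Δ
t=1: Δ0=1111101 Δ1=1101101 | 1Δ

3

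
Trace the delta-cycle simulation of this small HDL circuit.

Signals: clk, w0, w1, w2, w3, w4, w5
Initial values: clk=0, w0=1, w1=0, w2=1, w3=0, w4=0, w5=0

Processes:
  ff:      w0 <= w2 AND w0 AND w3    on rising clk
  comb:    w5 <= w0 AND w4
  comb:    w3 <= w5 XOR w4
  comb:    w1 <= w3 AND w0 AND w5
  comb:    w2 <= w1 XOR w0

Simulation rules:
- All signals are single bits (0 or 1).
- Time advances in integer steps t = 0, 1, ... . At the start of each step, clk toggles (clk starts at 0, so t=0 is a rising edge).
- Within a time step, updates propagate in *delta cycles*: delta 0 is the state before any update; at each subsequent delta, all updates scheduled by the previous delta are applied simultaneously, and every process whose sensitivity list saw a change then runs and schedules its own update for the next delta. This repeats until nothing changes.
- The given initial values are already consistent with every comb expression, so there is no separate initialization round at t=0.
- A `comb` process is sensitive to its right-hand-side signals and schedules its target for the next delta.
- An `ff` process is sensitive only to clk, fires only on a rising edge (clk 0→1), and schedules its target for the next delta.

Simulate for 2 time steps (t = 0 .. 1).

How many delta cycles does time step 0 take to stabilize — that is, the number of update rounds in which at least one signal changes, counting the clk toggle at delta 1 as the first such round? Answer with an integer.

3

t0.Δ0 clk=0 w1=0 w2=1 w5=0 w4=0 w3=0 w0=1
t0.Δ1 clk=1 w1=0 w2=1 w5=0 w4=0 w3=0 w0=1
t0.Δ2 clk=1 w1=0 w2=1 w5=0 w4=0 w3=0 w0=0
t0.Δ3 clk=1 w1=0 w2=0 w5=0 w4=0 w3=0 w0=0
t1.Δ0 clk=1 w1=0 w2=0 w5=0 w4=0 w3=0 w0=0
t1.Δ1 clk=0 w1=0 w2=0 w5=0 w4=0 w3=0 w0=0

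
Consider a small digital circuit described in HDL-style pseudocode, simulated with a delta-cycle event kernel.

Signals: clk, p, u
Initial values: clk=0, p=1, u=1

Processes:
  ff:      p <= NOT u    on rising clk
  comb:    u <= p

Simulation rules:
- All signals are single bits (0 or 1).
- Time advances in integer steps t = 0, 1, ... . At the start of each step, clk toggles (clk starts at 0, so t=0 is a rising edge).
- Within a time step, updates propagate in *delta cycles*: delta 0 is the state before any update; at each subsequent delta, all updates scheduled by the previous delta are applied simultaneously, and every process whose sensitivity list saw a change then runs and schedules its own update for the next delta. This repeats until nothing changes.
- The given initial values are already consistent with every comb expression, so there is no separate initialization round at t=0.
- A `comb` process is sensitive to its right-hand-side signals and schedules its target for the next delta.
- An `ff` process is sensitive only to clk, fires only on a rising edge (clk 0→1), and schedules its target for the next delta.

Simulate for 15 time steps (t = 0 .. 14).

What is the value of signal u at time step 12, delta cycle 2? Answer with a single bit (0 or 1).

1

[bits: p,u,clk]
t=0: Δ0=110 Δ1=111 Δ2=011 Δ3=001 | 3Δ
t=1: Δ0=001 Δ1=000 | 1Δ
t=2: Δ0=000 Δ1=001 Δ2=101 Δ3=111 | 3Δ
t=3: Δ0=111 Δ1=110 | 1Δ
t=4: Δ0=110 Δ1=111 Δ2=011 Δ3=001 | 3Δ
t=5: Δ0=001 Δ1=000 | 1Δ
t=6: Δ0=000 Δ1=001 Δ2=101 Δ3=111 | 3Δ
t=7: Δ0=111 Δ1=110 | 1Δ
t=8: Δ0=110 Δ1=111 Δ2=011 Δ3=001 | 3Δ
t=9: Δ0=001 Δ1=000 | 1Δ
t=10: Δ0=000 Δ1=001 Δ2=101 Δ3=111 | 3Δ
t=11: Δ0=111 Δ1=110 | 1Δ
t=12: Δ0=110 Δ1=111 Δ2=011 Δ3=001 | 3Δ
t=13: Δ0=001 Δ1=000 | 1Δ
t=14: Δ0=000 Δ1=001 Δ2=101 Δ3=111 | 3Δ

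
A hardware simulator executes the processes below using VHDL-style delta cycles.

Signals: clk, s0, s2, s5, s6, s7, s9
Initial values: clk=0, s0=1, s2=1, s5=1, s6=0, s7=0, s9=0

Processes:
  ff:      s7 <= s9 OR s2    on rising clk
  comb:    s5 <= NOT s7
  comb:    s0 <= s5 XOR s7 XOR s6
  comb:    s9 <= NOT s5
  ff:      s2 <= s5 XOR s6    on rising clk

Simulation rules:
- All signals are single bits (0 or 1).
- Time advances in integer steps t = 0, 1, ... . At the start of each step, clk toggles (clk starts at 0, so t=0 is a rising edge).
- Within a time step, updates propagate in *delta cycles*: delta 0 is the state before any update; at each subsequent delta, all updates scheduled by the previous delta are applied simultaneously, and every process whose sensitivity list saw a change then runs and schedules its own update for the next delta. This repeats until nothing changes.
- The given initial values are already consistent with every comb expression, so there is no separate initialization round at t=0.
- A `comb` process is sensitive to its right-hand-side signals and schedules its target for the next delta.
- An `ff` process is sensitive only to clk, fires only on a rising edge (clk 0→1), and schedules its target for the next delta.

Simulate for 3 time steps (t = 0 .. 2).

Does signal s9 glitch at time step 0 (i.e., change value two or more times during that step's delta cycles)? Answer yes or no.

t0.Δ0 s2=1 s6=0 s9=0 clk=0 s7=0 s0=1 s5=1
t0.Δ1 s2=1 s6=0 s9=0 clk=1 s7=0 s0=1 s5=1
t0.Δ2 s2=1 s6=0 s9=0 clk=1 s7=1 s0=1 s5=1
t0.Δ3 s2=1 s6=0 s9=0 clk=1 s7=1 s0=0 s5=0
t0.Δ4 s2=1 s6=0 s9=1 clk=1 s7=1 s0=1 s5=0
t1.Δ0 s2=1 s6=0 s9=1 clk=1 s7=1 s0=1 s5=0
t1.Δ1 s2=1 s6=0 s9=1 clk=0 s7=1 s0=1 s5=0
t2.Δ0 s2=1 s6=0 s9=1 clk=0 s7=1 s0=1 s5=0
t2.Δ1 s2=1 s6=0 s9=1 clk=1 s7=1 s0=1 s5=0
t2.Δ2 s2=0 s6=0 s9=1 clk=1 s7=1 s0=1 s5=0

no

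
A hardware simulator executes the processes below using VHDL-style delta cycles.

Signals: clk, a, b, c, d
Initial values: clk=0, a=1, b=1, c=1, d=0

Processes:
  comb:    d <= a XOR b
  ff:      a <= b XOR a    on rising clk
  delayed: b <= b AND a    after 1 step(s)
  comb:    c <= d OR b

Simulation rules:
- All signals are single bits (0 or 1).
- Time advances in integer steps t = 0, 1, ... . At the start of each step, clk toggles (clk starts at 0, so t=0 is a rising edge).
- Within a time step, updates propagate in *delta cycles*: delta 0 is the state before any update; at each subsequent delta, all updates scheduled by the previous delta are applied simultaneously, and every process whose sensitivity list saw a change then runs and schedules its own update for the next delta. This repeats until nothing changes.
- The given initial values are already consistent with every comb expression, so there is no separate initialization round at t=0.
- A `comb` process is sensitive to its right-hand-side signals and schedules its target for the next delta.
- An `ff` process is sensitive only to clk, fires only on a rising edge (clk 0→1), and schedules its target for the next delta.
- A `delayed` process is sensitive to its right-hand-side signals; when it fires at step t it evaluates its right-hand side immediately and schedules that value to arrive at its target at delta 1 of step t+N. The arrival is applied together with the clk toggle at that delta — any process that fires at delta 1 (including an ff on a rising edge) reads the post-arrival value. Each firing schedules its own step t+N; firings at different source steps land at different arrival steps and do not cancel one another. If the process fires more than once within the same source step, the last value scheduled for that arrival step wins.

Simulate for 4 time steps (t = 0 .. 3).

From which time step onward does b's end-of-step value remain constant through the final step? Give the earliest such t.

1

[bits: d,clk,a,c,b]
t=0: Δ0=00111 Δ1=01111 Δ2=01011 Δ3=11011 | 3Δ
t=1: Δ0=11011 Δ1=10010 Δ2=00010 Δ3=00000 | 3Δ
t=2: Δ0=00000 Δ1=01000 | 1Δ
t=3: Δ0=01000 Δ1=00000 | 1Δ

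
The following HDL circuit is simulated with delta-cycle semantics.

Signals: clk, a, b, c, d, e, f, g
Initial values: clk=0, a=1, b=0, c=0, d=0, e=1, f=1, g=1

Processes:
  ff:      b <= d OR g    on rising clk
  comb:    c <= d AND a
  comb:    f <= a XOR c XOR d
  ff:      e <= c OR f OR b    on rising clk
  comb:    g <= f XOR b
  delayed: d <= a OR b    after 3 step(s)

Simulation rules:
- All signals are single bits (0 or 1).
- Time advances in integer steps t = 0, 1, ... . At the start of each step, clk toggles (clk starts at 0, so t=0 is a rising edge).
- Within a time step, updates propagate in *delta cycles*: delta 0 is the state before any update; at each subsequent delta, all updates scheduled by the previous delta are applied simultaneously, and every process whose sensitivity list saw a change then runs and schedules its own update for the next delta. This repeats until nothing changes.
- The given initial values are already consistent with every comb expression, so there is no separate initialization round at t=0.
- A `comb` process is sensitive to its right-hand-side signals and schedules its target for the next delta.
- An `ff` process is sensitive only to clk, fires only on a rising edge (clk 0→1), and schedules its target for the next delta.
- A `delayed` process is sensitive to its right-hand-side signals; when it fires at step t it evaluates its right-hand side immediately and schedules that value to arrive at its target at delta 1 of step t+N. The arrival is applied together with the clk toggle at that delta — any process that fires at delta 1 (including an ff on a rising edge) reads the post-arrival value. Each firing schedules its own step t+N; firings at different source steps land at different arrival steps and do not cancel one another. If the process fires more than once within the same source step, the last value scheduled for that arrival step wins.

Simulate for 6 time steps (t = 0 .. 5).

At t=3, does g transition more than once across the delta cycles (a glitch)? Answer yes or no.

yes

t0.Δ0 b=0 d=0 a=1 g=1 c=0 clk=0 f=1 e=1
t0.Δ1 b=0 d=0 a=1 g=1 c=0 clk=1 f=1 e=1
t0.Δ2 b=1 d=0 a=1 g=1 c=0 clk=1 f=1 e=1
t0.Δ3 b=1 d=0 a=1 g=0 c=0 clk=1 f=1 e=1
t1.Δ0 b=1 d=0 a=1 g=0 c=0 clk=1 f=1 e=1
t1.Δ1 b=1 d=0 a=1 g=0 c=0 clk=0 f=1 e=1
t2.Δ0 b=1 d=0 a=1 g=0 c=0 clk=0 f=1 e=1
t2.Δ1 b=1 d=0 a=1 g=0 c=0 clk=1 f=1 e=1
t2.Δ2 b=0 d=0 a=1 g=0 c=0 clk=1 f=1 e=1
t2.Δ3 b=0 d=0 a=1 g=1 c=0 clk=1 f=1 e=1
t3.Δ0 b=0 d=0 a=1 g=1 c=0 clk=1 f=1 e=1
t3.Δ1 b=0 d=1 a=1 g=1 c=0 clk=0 f=1 e=1
t3.Δ2 b=0 d=1 a=1 g=1 c=1 clk=0 f=0 e=1
t3.Δ3 b=0 d=1 a=1 g=0 c=1 clk=0 f=1 e=1
t3.Δ4 b=0 d=1 a=1 g=1 c=1 clk=0 f=1 e=1
t4.Δ0 b=0 d=1 a=1 g=1 c=1 clk=0 f=1 e=1
t4.Δ1 b=0 d=1 a=1 g=1 c=1 clk=1 f=1 e=1
t4.Δ2 b=1 d=1 a=1 g=1 c=1 clk=1 f=1 e=1
t4.Δ3 b=1 d=1 a=1 g=0 c=1 clk=1 f=1 e=1
t5.Δ0 b=1 d=1 a=1 g=0 c=1 clk=1 f=1 e=1
t5.Δ1 b=1 d=1 a=1 g=0 c=1 clk=0 f=1 e=1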